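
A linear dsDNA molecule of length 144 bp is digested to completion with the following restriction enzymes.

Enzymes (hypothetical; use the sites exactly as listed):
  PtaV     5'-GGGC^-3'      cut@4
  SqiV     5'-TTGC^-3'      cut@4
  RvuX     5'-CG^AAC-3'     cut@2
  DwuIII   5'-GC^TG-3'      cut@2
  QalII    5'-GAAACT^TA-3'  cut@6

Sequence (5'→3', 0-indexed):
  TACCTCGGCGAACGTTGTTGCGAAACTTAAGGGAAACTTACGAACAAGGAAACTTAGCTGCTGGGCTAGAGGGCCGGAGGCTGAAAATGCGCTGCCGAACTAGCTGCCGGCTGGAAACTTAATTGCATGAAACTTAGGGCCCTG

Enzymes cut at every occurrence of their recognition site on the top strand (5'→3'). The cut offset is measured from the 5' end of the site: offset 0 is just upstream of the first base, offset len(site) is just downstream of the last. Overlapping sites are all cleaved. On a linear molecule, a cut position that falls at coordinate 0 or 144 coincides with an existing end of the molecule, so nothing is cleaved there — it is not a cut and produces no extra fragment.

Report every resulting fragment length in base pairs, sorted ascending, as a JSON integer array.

Site scan:
  PtaV (GGGC, off=4): starts [62, 70, 136] → cuts [66, 74, 140]
  SqiV (TTGC, off=4): starts [17, 122] → cuts [21, 126]
  RvuX (CGAAC, off=2): starts [8, 40, 95] → cuts [10, 42, 97]
  DwuIII (GCTG, off=2): starts [56, 59, 79, 90, 102, 109] → cuts [58, 61, 81, 92, 104, 111]
  QalII (GAAACTTA, off=6): starts [21, 32, 48, 113, 128] → cuts [27, 38, 54, 119, 134]

Pooled cuts: [10, 21, 27, 38, 42, 54, 58, 61, 66, 74, 81, 92, 97, 104, 111, 119, 126, 134, 140]

Fragment lengths:
  [0,10): 10 bp
  [10,21): 11 bp
  [21,27): 6 bp
  [27,38): 11 bp
  [38,42): 4 bp
  [42,54): 12 bp
  [54,58): 4 bp
  [58,61): 3 bp
  [61,66): 5 bp
  [66,74): 8 bp
  [74,81): 7 bp
  [81,92): 11 bp
  [92,97): 5 bp
  [97,104): 7 bp
  [104,111): 7 bp
  [111,119): 8 bp
  [119,126): 7 bp
  [126,134): 8 bp
  [134,140): 6 bp
  [140,144): 4 bp

[3,4,4,4,5,5,6,6,7,7,7,7,8,8,8,10,11,11,11,12]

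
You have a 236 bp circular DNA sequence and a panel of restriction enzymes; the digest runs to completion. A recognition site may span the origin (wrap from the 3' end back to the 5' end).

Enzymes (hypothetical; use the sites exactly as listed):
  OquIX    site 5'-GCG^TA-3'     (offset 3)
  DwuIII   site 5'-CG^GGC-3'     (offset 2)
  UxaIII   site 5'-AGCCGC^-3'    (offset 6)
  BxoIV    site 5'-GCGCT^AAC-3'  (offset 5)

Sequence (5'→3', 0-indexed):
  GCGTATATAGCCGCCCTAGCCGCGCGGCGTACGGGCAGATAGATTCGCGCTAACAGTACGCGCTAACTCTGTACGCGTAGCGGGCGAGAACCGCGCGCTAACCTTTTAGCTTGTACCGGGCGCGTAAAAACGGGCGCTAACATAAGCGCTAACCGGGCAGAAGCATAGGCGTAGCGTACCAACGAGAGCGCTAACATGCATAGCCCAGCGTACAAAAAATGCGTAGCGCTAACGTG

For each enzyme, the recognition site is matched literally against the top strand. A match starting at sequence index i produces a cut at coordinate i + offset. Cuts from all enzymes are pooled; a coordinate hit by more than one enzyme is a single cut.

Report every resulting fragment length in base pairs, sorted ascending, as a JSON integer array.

Scan for sites:
  OquIX GCGTA/3: at [0, 26, 74, 121, 168, 173, 207, 220] ⇒ [3, 29, 77, 124, 171, 176, 210, 223]
  DwuIII CGGGC/2: at [31, 80, 116, 130, 153] ⇒ [33, 82, 118, 132, 155]
  UxaIII AGCCGC/6: at [8, 17] ⇒ [14, 23]
  BxoIV GCGCTAAC/5: at [46, 59, 94, 133, 145, 187, 225] ⇒ [51, 64, 99, 138, 150, 192, 230]

Pooled cuts: [3, 14, 23, 29, 33, 51, 64, 77, 82, 99, 118, 124, 132, 138, 150, 155, 171, 176, 192, 210, 223, 230]

Fragment lengths:
  3→14: 11 bp
  14→23: 9 bp
  23→29: 6 bp
  29→33: 4 bp
  33→51: 18 bp
  51→64: 13 bp
  64→77: 13 bp
  77→82: 5 bp
  82→99: 17 bp
  99→118: 19 bp
  118→124: 6 bp
  124→132: 8 bp
  132→138: 6 bp
  138→150: 12 bp
  150→155: 5 bp
  155→171: 16 bp
  171→176: 5 bp
  176→192: 16 bp
  192→210: 18 bp
  210→223: 13 bp
  223→230: 7 bp
  230→3 (wrap): 236-230+3 = 9 bp

[4,5,5,5,6,6,6,7,8,9,9,11,12,13,13,13,16,16,17,18,18,19]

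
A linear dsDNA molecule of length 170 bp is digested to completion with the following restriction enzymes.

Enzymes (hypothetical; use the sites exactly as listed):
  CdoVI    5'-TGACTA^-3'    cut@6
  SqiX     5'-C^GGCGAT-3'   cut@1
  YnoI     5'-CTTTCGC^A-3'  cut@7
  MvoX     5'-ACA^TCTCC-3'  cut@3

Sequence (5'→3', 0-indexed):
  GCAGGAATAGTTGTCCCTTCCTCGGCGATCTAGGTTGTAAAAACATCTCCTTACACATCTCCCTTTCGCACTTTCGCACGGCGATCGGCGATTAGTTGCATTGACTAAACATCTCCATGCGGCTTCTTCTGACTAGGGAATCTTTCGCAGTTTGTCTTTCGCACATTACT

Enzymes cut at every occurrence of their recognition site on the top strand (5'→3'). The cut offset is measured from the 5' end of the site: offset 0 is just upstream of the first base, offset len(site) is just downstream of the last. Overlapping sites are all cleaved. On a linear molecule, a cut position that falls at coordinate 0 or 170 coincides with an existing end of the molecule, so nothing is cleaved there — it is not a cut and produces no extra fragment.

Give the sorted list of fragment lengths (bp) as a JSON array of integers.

[2,4,7,8,8,12,12,13,14,21,22,23,24]

Scan for sites:
  CdoVI TGACTA/6: at [101, 129] ⇒ [107, 135]
  SqiX CGGCGAT/1: at [22, 78, 85] ⇒ [23, 79, 86]
  YnoI CTTTCGCA/7: at [62, 70, 141, 155] ⇒ [69, 77, 148, 162]
  MvoX ACATCTCC/3: at [42, 54, 108] ⇒ [45, 57, 111]

All cut coordinates (distinct, sorted): [23, 45, 57, 69, 77, 79, 86, 107, 111, 135, 148, 162]

Fragments:
  [0,23): 23 bp
  [23,45): 22 bp
  [45,57): 12 bp
  [57,69): 12 bp
  [69,77): 8 bp
  [77,79): 2 bp
  [79,86): 7 bp
  [86,107): 21 bp
  [107,111): 4 bp
  [111,135): 24 bp
  [135,148): 13 bp
  [148,162): 14 bp
  [162,170): 8 bp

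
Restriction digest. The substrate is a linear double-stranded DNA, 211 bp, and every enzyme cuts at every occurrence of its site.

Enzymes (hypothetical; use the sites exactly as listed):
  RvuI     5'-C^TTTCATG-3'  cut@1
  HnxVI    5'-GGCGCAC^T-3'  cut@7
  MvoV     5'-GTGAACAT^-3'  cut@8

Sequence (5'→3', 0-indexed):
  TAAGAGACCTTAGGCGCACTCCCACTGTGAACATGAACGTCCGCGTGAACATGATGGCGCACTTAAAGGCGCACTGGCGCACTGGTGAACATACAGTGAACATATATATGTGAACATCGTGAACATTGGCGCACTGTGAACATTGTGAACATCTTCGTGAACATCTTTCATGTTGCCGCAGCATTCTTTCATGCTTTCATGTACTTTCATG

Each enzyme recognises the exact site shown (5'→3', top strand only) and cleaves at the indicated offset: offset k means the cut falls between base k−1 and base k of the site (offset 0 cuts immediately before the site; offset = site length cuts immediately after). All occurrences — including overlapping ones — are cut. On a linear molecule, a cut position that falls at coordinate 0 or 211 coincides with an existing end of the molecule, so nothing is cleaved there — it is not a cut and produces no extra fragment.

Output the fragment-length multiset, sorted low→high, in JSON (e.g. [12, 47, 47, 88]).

[1,7,8,8,8,9,9,9,10,10,10,11,12,12,14,15,18,19,21]

Site scan:
  RvuI (CTTTCATG, off=1): starts [164, 185, 193, 203] → cuts [165, 186, 194, 204]
  HnxVI (GGCGCACT, off=7): starts [12, 55, 67, 75, 127] → cuts [19, 62, 74, 82, 134]
  MvoV (GTGAACAT, off=8): starts [26, 44, 84, 95, 109, 118, 135, 144, 156] → cuts [34, 52, 92, 103, 117, 126, 143, 152, 164]

All cut coordinates (distinct, sorted): [19, 34, 52, 62, 74, 82, 92, 103, 117, 126, 134, 143, 152, 164, 165, 186, 194, 204]

Fragment lengths:
  [0,19): 19 bp
  [19,34): 15 bp
  [34,52): 18 bp
  [52,62): 10 bp
  [62,74): 12 bp
  [74,82): 8 bp
  [82,92): 10 bp
  [92,103): 11 bp
  [103,117): 14 bp
  [117,126): 9 bp
  [126,134): 8 bp
  [134,143): 9 bp
  [143,152): 9 bp
  [152,164): 12 bp
  [164,165): 1 bp
  [165,186): 21 bp
  [186,194): 8 bp
  [194,204): 10 bp
  [204,211): 7 bp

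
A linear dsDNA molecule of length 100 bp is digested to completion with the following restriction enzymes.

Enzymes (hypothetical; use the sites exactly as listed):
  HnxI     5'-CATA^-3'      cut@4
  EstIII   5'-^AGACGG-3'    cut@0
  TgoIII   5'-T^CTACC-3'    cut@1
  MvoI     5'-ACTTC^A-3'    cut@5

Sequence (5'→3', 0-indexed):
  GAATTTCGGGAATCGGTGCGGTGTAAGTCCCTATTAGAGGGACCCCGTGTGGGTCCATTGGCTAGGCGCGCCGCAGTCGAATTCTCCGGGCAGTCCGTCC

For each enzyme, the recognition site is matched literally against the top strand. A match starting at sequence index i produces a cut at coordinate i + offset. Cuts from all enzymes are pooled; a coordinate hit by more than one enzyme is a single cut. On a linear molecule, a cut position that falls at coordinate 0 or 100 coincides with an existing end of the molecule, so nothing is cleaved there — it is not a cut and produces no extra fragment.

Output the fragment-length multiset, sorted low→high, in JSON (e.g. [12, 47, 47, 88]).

Per-enzyme occurrences:
  HnxI (CATA, off=4): no sites
  EstIII (AGACGG, off=0): no sites
  TgoIII (TCTACC, off=1): no sites
  MvoI (ACTTCA, off=5): no sites

Pooled cuts: ∅

Fragment lengths:
  no cuts → one linear fragment of 100 bp

[100]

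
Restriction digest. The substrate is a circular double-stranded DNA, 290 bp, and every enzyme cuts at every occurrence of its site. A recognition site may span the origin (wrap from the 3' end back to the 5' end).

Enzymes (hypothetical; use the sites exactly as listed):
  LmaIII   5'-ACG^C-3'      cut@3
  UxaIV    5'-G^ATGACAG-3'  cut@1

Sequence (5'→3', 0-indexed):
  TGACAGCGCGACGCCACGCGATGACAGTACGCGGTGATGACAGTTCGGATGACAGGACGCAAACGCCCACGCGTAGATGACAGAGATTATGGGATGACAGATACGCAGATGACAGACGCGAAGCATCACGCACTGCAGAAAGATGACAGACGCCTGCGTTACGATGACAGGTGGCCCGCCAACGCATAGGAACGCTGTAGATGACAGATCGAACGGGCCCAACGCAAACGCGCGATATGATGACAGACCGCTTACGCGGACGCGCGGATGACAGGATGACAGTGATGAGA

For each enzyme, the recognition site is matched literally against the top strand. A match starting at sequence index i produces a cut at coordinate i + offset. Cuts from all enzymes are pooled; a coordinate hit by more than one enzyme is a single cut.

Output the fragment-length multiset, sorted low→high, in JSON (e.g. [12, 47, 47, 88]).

[2,3,5,5,5,5,6,6,6,6,6,8,9,10,10,10,11,11,11,12,12,12,12,14,14,17,17,21,24]

Scan for sites:
  LmaIII ACGC/3: at [10, 15, 28, 56, 62, 68, 102, 115, 127, 149, 181, 191, 221, 227, 253, 259] ⇒ [13, 18, 31, 59, 65, 71, 105, 118, 130, 152, 184, 194, 224, 230, 256, 262]
  UxaIV GATGACAG/1: at [19, 35, 47, 75, 92, 107, 141, 162, 199, 238, 266, 274, 288] ⇒ [20, 36, 48, 76, 93, 108, 142, 163, 200, 239, 267, 275, 289]

Pooled cuts: [13, 18, 20, 31, 36, 48, 59, 65, 71, 76, 93, 105, 108, 118, 130, 142, 152, 163, 184, 194, 200, 224, 230, 239, 256, 262, 267, 275, 289]

Fragment lengths:
  13→18: 5 bp
  18→20: 2 bp
  20→31: 11 bp
  31→36: 5 bp
  36→48: 12 bp
  48→59: 11 bp
  59→65: 6 bp
  65→71: 6 bp
  71→76: 5 bp
  76→93: 17 bp
  93→105: 12 bp
  105→108: 3 bp
  108→118: 10 bp
  118→130: 12 bp
  130→142: 12 bp
  142→152: 10 bp
  152→163: 11 bp
  163→184: 21 bp
  184→194: 10 bp
  194→200: 6 bp
  200→224: 24 bp
  224→230: 6 bp
  230→239: 9 bp
  239→256: 17 bp
  256→262: 6 bp
  262→267: 5 bp
  267→275: 8 bp
  275→289: 14 bp
  289→13 (wrap): 290-289+13 = 14 bp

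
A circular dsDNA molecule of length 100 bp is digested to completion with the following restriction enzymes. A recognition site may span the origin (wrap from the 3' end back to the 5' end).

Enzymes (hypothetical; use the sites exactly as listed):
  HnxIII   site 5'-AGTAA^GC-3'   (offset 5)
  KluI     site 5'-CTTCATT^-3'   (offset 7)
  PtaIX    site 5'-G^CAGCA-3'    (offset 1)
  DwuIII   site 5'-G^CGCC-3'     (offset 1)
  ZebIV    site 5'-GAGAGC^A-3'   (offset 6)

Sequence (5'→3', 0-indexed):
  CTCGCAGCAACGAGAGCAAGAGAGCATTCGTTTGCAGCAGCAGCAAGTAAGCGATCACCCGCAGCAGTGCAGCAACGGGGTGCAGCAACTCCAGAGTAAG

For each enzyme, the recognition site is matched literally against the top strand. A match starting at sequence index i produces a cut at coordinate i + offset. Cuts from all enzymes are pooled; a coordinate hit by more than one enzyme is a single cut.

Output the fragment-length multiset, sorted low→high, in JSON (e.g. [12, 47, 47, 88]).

[3,3,5,8,8,9,10,11,13,13,17]

Scan for sites:
  HnxIII AGTAAGC/5: at [45, 94] ⇒ [50, 99]
  KluI (CTTCATT, off=7): no sites
  PtaIX GCAGCA/1: at [3, 33, 36, 39, 60, 68, 81] ⇒ [4, 34, 37, 40, 61, 69, 82]
  DwuIII (GCGCC, off=1): no sites
  ZebIV GAGAGCA/6: at [11, 19] ⇒ [17, 25]

All cut coordinates (distinct, sorted): [4, 17, 25, 34, 37, 40, 50, 61, 69, 82, 99]

Fragment lengths:
  4→17: 13 bp
  17→25: 8 bp
  25→34: 9 bp
  34→37: 3 bp
  37→40: 3 bp
  40→50: 10 bp
  50→61: 11 bp
  61→69: 8 bp
  69→82: 13 bp
  82→99: 17 bp
  99→4 (wrap): 100-99+4 = 5 bp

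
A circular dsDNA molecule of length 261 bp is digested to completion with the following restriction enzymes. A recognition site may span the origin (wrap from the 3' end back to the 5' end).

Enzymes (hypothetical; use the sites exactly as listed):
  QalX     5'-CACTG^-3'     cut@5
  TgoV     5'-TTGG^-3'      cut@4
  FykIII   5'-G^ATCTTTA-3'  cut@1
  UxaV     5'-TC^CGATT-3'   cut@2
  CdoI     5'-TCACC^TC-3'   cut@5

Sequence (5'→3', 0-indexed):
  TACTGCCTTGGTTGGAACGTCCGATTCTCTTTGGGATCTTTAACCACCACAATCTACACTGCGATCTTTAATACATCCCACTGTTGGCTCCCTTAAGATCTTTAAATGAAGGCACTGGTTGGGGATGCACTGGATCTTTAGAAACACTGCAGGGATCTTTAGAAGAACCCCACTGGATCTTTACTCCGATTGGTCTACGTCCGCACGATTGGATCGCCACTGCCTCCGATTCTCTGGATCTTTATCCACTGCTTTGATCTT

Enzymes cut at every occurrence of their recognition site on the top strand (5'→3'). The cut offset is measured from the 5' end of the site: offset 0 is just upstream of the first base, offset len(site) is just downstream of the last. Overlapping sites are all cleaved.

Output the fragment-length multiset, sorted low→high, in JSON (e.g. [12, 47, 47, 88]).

[1,1,1,2,4,4,4,5,5,5,6,7,10,10,10,10,11,13,14,16,16,19,20,20,21,26]

Site scan:
  QalX CACTG/5: at [56, 78, 112, 127, 144, 170, 217, 246] ⇒ [61, 83, 117, 132, 149, 175, 222, 251]
  TgoV TTGG/4: at [7, 11, 30, 83, 118, 189, 208] ⇒ [11, 15, 34, 87, 122, 193, 212]
  FykIII GATCTTTA/1: at [34, 62, 96, 132, 153, 175, 236, 255] ⇒ [35, 63, 97, 133, 154, 176, 237, 256]
  UxaV TCCGATT/2: at [19, 184, 224] ⇒ [21, 186, 226]
  CdoI (TCACCTC, off=5): no sites

All cut coordinates (distinct, sorted): [11, 15, 21, 34, 35, 61, 63, 83, 87, 97, 117, 122, 132, 133, 149, 154, 175, 176, 186, 193, 212, 222, 226, 237, 251, 256]

Fragment lengths:
  11→15: 4 bp
  15→21: 6 bp
  21→34: 13 bp
  34→35: 1 bp
  35→61: 26 bp
  61→63: 2 bp
  63→83: 20 bp
  83→87: 4 bp
  87→97: 10 bp
  97→117: 20 bp
  117→122: 5 bp
  122→132: 10 bp
  132→133: 1 bp
  133→149: 16 bp
  149→154: 5 bp
  154→175: 21 bp
  175→176: 1 bp
  176→186: 10 bp
  186→193: 7 bp
  193→212: 19 bp
  212→222: 10 bp
  222→226: 4 bp
  226→237: 11 bp
  237→251: 14 bp
  251→256: 5 bp
  256→11 (wrap): 261-256+11 = 16 bp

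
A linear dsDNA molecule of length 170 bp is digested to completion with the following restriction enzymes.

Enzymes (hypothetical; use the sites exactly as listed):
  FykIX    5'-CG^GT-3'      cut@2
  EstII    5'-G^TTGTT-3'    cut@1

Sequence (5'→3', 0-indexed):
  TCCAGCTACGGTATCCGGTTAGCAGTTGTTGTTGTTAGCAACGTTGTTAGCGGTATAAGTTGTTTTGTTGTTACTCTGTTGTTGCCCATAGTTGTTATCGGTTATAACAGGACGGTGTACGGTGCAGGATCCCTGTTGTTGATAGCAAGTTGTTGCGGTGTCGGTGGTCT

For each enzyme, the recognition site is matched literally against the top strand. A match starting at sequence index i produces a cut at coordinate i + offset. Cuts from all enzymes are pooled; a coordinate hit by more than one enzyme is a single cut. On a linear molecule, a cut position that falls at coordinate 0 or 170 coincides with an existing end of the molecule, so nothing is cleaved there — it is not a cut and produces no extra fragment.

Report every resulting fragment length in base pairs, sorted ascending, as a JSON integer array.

Scan for sites:
  FykIX (CGGT, off=2): starts [8, 15, 50, 98, 112, 119, 155, 161] → cuts [10, 17, 52, 100, 114, 121, 157, 163]
  EstII (GTTGTT, off=1): starts [24, 27, 30, 42, 58, 66, 77, 90, 134, 148] → cuts [25, 28, 31, 43, 59, 67, 78, 91, 135, 149]

All cut coordinates (distinct, sorted): [10, 17, 25, 28, 31, 43, 52, 59, 67, 78, 91, 100, 114, 121, 135, 149, 157, 163]

Fragments:
  [0,10): 10 bp
  [10,17): 7 bp
  [17,25): 8 bp
  [25,28): 3 bp
  [28,31): 3 bp
  [31,43): 12 bp
  [43,52): 9 bp
  [52,59): 7 bp
  [59,67): 8 bp
  [67,78): 11 bp
  [78,91): 13 bp
  [91,100): 9 bp
  [100,114): 14 bp
  [114,121): 7 bp
  [121,135): 14 bp
  [135,149): 14 bp
  [149,157): 8 bp
  [157,163): 6 bp
  [163,170): 7 bp

[3,3,6,7,7,7,7,8,8,8,9,9,10,11,12,13,14,14,14]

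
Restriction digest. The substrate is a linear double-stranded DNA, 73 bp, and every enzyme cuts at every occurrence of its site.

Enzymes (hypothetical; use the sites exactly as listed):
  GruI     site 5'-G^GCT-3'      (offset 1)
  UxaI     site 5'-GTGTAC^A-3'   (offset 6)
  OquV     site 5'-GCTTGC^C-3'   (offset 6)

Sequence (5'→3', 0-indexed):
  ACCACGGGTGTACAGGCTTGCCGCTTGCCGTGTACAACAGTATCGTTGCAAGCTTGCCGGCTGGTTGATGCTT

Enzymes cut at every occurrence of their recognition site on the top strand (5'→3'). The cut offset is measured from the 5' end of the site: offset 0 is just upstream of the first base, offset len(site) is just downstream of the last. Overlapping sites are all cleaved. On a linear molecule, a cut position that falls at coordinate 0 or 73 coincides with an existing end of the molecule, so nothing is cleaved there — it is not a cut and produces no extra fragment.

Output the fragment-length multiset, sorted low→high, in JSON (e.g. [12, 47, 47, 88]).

[2,2,6,7,7,13,14,22]

Site scan:
  GruI GGCT/1: at [14, 58] ⇒ [15, 59]
  UxaI GTGTACA/6: at [7, 29] ⇒ [13, 35]
  OquV GCTTGCC/6: at [15, 22, 51] ⇒ [21, 28, 57]

All cut coordinates (distinct, sorted): [13, 15, 21, 28, 35, 57, 59]

Fragment lengths:
  [0,13): 13 bp
  [13,15): 2 bp
  [15,21): 6 bp
  [21,28): 7 bp
  [28,35): 7 bp
  [35,57): 22 bp
  [57,59): 2 bp
  [59,73): 14 bp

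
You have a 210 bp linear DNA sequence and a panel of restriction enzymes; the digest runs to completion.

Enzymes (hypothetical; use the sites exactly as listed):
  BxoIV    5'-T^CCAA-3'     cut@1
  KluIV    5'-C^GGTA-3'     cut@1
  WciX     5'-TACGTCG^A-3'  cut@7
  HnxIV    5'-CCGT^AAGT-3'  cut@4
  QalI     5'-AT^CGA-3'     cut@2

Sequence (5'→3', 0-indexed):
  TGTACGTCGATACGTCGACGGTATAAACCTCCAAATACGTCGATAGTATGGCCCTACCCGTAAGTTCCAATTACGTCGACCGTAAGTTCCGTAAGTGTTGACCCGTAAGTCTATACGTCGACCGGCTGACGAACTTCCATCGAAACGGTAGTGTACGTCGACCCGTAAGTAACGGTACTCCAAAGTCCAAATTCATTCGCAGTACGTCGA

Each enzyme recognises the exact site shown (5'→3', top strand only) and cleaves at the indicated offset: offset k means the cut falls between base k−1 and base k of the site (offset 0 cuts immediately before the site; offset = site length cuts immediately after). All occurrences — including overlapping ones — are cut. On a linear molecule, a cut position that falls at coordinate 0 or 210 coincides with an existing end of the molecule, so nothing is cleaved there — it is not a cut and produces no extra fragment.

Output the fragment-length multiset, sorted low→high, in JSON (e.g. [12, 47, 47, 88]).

[1,2,5,5,6,6,6,7,7,8,9,9,11,12,12,14,14,14,19,20,23]

Site scan:
  BxoIV TCCAA/1: at [29, 65, 178, 185] ⇒ [30, 66, 179, 186]
  KluIV CGGTA/1: at [18, 145, 172] ⇒ [19, 146, 173]
  WciX TACGTCGA/7: at [2, 10, 35, 71, 113, 153, 202] ⇒ [9, 17, 42, 78, 120, 160, 209]
  HnxIV CCGTAAGT/4: at [57, 79, 88, 102, 162] ⇒ [61, 83, 92, 106, 166]
  QalI ATCGA/2: at [138] ⇒ [140]

Pooled cuts: [9, 17, 19, 30, 42, 61, 66, 78, 83, 92, 106, 120, 140, 146, 160, 166, 173, 179, 186, 209]

Fragment lengths:
  [0,9): 9 bp
  [9,17): 8 bp
  [17,19): 2 bp
  [19,30): 11 bp
  [30,42): 12 bp
  [42,61): 19 bp
  [61,66): 5 bp
  [66,78): 12 bp
  [78,83): 5 bp
  [83,92): 9 bp
  [92,106): 14 bp
  [106,120): 14 bp
  [120,140): 20 bp
  [140,146): 6 bp
  [146,160): 14 bp
  [160,166): 6 bp
  [166,173): 7 bp
  [173,179): 6 bp
  [179,186): 7 bp
  [186,209): 23 bp
  [209,210): 1 bp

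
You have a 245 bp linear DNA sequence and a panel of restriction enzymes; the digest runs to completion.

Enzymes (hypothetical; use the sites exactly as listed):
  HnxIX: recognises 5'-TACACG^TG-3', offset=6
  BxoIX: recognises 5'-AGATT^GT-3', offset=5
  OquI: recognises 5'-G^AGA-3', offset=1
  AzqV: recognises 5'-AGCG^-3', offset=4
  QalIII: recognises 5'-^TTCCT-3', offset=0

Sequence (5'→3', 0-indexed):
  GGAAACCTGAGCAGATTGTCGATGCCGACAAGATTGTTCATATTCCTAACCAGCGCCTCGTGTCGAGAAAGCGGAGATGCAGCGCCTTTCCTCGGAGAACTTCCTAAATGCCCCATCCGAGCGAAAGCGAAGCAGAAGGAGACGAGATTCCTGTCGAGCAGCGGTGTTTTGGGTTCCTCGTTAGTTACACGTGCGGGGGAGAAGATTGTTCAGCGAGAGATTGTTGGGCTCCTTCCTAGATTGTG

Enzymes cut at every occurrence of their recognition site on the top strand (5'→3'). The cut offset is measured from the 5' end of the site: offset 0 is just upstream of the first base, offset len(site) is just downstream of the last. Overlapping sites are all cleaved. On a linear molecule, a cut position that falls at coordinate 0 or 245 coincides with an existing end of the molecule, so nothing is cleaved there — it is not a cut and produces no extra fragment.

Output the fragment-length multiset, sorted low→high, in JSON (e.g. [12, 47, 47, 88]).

Site scan:
  HnxIX (TACACGTG, off=6): starts [185] → cuts [191]
  BxoIX (AGATTGT, off=5): starts [12, 30, 202, 217, 237] → cuts [17, 35, 207, 222, 242]
  OquI (GAGA, off=1): starts [64, 73, 94, 138, 143, 198, 214, 216] → cuts [65, 74, 95, 139, 144, 199, 215, 217]
  AzqV (AGCG, off=4): starts [51, 69, 80, 119, 125, 159, 211] → cuts [55, 73, 84, 123, 129, 163, 215]
  QalIII (TTCCT, off=0): starts [42, 87, 100, 147, 173, 232] → cuts [42, 87, 100, 147, 173, 232]

All cut coordinates (distinct, sorted): [17, 35, 42, 55, 65, 73, 74, 84, 87, 95, 100, 123, 129, 139, 144, 147, 163, 173, 191, 199, 207, 215, 217, 222, 232, 242]

Fragment lengths:
  [0,17): 17 bp
  [17,35): 18 bp
  [35,42): 7 bp
  [42,55): 13 bp
  [55,65): 10 bp
  [65,73): 8 bp
  [73,74): 1 bp
  [74,84): 10 bp
  [84,87): 3 bp
  [87,95): 8 bp
  [95,100): 5 bp
  [100,123): 23 bp
  [123,129): 6 bp
  [129,139): 10 bp
  [139,144): 5 bp
  [144,147): 3 bp
  [147,163): 16 bp
  [163,173): 10 bp
  [173,191): 18 bp
  [191,199): 8 bp
  [199,207): 8 bp
  [207,215): 8 bp
  [215,217): 2 bp
  [217,222): 5 bp
  [222,232): 10 bp
  [232,242): 10 bp
  [242,245): 3 bp

[1,2,3,3,3,5,5,5,6,7,8,8,8,8,8,10,10,10,10,10,10,13,16,17,18,18,23]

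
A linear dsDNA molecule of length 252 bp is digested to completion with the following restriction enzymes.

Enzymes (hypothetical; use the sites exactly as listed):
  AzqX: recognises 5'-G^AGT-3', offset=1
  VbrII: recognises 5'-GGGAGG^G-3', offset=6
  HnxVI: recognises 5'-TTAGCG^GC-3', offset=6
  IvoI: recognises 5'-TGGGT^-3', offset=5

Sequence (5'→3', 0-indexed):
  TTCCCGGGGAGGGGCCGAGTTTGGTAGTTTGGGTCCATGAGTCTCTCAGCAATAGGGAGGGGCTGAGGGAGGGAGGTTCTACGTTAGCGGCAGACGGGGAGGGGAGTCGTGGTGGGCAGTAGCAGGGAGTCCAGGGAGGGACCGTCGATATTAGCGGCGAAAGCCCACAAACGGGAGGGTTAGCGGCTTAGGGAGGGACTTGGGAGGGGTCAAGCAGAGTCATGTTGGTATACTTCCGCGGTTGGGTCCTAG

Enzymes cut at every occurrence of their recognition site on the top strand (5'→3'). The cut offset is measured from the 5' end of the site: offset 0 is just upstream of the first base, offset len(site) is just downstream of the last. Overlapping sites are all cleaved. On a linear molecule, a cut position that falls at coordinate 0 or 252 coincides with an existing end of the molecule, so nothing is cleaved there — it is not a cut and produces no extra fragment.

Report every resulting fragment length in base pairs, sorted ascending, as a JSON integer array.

Per-enzyme occurrences:
  AzqX (GAGT, off=1): starts [16, 38, 103, 126, 216] → cuts [17, 39, 104, 127, 217]
  VbrII (GGGAGGG, off=6): starts [6, 54, 66, 96, 133, 172, 190, 201] → cuts [12, 60, 72, 102, 139, 178, 196, 207]
  HnxVI (TTAGCGGC, off=6): starts [83, 150, 179] → cuts [89, 156, 185]
  IvoI (TGGGT, off=5): starts [29, 242] → cuts [34, 247]

Pooled cuts: [12, 17, 34, 39, 60, 72, 89, 102, 104, 127, 139, 156, 178, 185, 196, 207, 217, 247]

Fragments:
  [0,12): 12 bp
  [12,17): 5 bp
  [17,34): 17 bp
  [34,39): 5 bp
  [39,60): 21 bp
  [60,72): 12 bp
  [72,89): 17 bp
  [89,102): 13 bp
  [102,104): 2 bp
  [104,127): 23 bp
  [127,139): 12 bp
  [139,156): 17 bp
  [156,178): 22 bp
  [178,185): 7 bp
  [185,196): 11 bp
  [196,207): 11 bp
  [207,217): 10 bp
  [217,247): 30 bp
  [247,252): 5 bp

[2,5,5,5,7,10,11,11,12,12,12,13,17,17,17,21,22,23,30]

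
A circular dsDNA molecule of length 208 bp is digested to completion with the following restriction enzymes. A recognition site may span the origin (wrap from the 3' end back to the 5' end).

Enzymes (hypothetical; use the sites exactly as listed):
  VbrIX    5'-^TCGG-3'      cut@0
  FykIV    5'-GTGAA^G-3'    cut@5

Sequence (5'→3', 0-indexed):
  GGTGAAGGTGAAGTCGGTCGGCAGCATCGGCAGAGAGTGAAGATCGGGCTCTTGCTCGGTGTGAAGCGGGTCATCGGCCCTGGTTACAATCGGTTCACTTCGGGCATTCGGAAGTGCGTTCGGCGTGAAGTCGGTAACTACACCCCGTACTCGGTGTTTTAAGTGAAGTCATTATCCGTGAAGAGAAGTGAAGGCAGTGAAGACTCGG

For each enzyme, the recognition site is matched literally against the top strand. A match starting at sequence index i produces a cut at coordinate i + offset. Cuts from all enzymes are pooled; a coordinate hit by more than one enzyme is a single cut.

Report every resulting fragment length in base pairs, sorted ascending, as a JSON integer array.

Per-enzyme occurrences:
  VbrIX (TCGG, off=0): starts [13, 17, 26, 43, 55, 73, 89, 99, 107, 119, 130, 150, 204] → cuts [13, 17, 26, 43, 55, 73, 89, 99, 107, 119, 130, 150, 204]
  FykIV (GTGAAG, off=5): starts [1, 7, 36, 60, 124, 162, 177, 187, 196] → cuts [6, 12, 41, 65, 129, 167, 182, 192, 201]

Pooled cuts: [6, 12, 13, 17, 26, 41, 43, 55, 65, 73, 89, 99, 107, 119, 129, 130, 150, 167, 182, 192, 201, 204]

Fragment lengths:
  6→12: 6 bp
  12→13: 1 bp
  13→17: 4 bp
  17→26: 9 bp
  26→41: 15 bp
  41→43: 2 bp
  43→55: 12 bp
  55→65: 10 bp
  65→73: 8 bp
  73→89: 16 bp
  89→99: 10 bp
  99→107: 8 bp
  107→119: 12 bp
  119→129: 10 bp
  129→130: 1 bp
  130→150: 20 bp
  150→167: 17 bp
  167→182: 15 bp
  182→192: 10 bp
  192→201: 9 bp
  201→204: 3 bp
  204→6 (wrap): 208-204+6 = 10 bp

[1,1,2,3,4,6,8,8,9,9,10,10,10,10,10,12,12,15,15,16,17,20]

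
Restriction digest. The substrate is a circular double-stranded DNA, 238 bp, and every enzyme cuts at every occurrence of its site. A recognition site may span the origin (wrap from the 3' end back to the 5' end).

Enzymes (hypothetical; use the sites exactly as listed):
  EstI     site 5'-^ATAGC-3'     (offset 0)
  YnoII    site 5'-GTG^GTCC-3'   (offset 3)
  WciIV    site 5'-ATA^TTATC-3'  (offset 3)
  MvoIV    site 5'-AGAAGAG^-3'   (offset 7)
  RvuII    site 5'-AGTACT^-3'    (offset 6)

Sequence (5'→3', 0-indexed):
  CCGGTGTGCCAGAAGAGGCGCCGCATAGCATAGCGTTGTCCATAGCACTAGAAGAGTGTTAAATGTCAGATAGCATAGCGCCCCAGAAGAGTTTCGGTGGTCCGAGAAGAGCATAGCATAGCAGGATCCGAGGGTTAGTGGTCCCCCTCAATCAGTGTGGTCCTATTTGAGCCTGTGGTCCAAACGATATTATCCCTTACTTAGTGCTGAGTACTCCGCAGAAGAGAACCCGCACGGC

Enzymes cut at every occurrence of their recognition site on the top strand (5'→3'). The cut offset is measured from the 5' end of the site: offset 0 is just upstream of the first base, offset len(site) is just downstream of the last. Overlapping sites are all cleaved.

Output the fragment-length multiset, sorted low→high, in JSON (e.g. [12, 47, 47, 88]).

[1,5,5,5,7,8,11,12,12,12,13,15,17,18,19,23,26,29]

Scan for sites:
  EstI ATAGC/0: at [24, 29, 41, 69, 74, 112, 117] ⇒ [24, 29, 41, 69, 74, 112, 117]
  YnoII GTGGTCC/3: at [96, 137, 156, 174] ⇒ [99, 140, 159, 177]
  WciIV ATATTATC/3: at [186] ⇒ [189]
  MvoIV AGAAGAG/7: at [10, 49, 84, 104, 219] ⇒ [17, 56, 91, 111, 226]
  RvuII AGTACT/6: at [209] ⇒ [215]

All cut coordinates (distinct, sorted): [17, 24, 29, 41, 56, 69, 74, 91, 99, 111, 112, 117, 140, 159, 177, 189, 215, 226]

Fragments:
  17→24: 7 bp
  24→29: 5 bp
  29→41: 12 bp
  41→56: 15 bp
  56→69: 13 bp
  69→74: 5 bp
  74→91: 17 bp
  91→99: 8 bp
  99→111: 12 bp
  111→112: 1 bp
  112→117: 5 bp
  117→140: 23 bp
  140→159: 19 bp
  159→177: 18 bp
  177→189: 12 bp
  189→215: 26 bp
  215→226: 11 bp
  226→17 (wrap): 238-226+17 = 29 bp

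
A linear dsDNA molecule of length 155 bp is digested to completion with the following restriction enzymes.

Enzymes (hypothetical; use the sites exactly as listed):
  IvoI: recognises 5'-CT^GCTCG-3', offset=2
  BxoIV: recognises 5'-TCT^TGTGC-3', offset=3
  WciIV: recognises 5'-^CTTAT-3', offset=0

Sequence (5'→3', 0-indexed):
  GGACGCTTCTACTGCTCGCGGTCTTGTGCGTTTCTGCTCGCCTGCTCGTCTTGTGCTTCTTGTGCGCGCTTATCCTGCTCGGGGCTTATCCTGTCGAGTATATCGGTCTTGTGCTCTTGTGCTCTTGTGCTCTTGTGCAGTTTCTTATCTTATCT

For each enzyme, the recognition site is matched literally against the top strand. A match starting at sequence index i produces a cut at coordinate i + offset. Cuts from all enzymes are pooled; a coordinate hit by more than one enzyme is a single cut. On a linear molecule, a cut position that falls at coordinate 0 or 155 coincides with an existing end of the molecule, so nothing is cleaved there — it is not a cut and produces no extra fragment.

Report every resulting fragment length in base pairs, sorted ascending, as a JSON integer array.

Site scan:
  IvoI (CTGCTCG, off=2): starts [11, 33, 41, 74] → cuts [13, 35, 43, 76]
  BxoIV (TCTTGTGC, off=3): starts [21, 48, 57, 106, 114, 122, 130] → cuts [24, 51, 60, 109, 117, 125, 133]
  WciIV (CTTAT, off=0): starts [68, 84, 143, 148] → cuts [68, 84, 143, 148]

Pooled cuts: [13, 24, 35, 43, 51, 60, 68, 76, 84, 109, 117, 125, 133, 143, 148]

Fragments:
  [0,13): 13 bp
  [13,24): 11 bp
  [24,35): 11 bp
  [35,43): 8 bp
  [43,51): 8 bp
  [51,60): 9 bp
  [60,68): 8 bp
  [68,76): 8 bp
  [76,84): 8 bp
  [84,109): 25 bp
  [109,117): 8 bp
  [117,125): 8 bp
  [125,133): 8 bp
  [133,143): 10 bp
  [143,148): 5 bp
  [148,155): 7 bp

[5,7,8,8,8,8,8,8,8,8,9,10,11,11,13,25]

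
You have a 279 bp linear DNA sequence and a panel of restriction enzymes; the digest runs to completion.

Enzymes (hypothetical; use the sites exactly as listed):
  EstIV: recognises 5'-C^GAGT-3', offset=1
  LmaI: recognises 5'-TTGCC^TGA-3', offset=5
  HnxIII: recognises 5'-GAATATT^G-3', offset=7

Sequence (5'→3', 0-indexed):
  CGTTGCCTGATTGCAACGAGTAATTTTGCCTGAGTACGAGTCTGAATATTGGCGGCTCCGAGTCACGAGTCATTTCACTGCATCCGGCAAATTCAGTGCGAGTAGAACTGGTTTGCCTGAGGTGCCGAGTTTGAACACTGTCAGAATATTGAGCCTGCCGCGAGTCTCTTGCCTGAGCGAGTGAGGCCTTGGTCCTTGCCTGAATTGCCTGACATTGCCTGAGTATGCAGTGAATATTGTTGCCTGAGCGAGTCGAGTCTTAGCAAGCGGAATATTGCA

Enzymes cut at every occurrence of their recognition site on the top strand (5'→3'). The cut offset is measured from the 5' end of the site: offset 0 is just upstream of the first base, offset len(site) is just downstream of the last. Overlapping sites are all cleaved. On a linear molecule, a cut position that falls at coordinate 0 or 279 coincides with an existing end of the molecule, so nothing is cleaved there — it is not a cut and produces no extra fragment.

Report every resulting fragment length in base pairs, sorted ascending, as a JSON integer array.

Scan for sites:
  EstIV (CGAGT, off=1): starts [16, 36, 58, 65, 98, 125, 160, 177, 248, 253] → cuts [17, 37, 59, 66, 99, 126, 161, 178, 249, 254]
  LmaI (TTGCCTGA, off=5): starts [2, 25, 112, 168, 195, 204, 214, 239] → cuts [7, 30, 117, 173, 200, 209, 219, 244]
  HnxIII (GAATATTG, off=7): starts [43, 143, 231, 269] → cuts [50, 150, 238, 276]

Pooled cuts: [7, 17, 30, 37, 50, 59, 66, 99, 117, 126, 150, 161, 173, 178, 200, 209, 219, 238, 244, 249, 254, 276]

Fragment lengths:
  [0,7): 7 bp
  [7,17): 10 bp
  [17,30): 13 bp
  [30,37): 7 bp
  [37,50): 13 bp
  [50,59): 9 bp
  [59,66): 7 bp
  [66,99): 33 bp
  [99,117): 18 bp
  [117,126): 9 bp
  [126,150): 24 bp
  [150,161): 11 bp
  [161,173): 12 bp
  [173,178): 5 bp
  [178,200): 22 bp
  [200,209): 9 bp
  [209,219): 10 bp
  [219,238): 19 bp
  [238,244): 6 bp
  [244,249): 5 bp
  [249,254): 5 bp
  [254,276): 22 bp
  [276,279): 3 bp

[3,5,5,5,6,7,7,7,9,9,9,10,10,11,12,13,13,18,19,22,22,24,33]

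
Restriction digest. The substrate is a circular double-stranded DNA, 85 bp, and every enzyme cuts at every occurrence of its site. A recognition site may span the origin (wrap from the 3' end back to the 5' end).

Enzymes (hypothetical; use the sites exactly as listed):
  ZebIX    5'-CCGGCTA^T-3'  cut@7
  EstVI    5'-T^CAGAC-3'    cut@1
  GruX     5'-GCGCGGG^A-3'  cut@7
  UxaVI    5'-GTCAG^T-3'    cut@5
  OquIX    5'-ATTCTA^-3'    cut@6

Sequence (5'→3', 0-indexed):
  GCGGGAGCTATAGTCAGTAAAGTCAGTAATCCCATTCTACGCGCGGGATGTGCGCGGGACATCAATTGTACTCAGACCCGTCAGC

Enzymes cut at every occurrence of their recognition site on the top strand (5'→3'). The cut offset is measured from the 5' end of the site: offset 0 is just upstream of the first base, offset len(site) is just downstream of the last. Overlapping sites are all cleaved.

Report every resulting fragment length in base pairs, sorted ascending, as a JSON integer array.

[8,9,11,12,13,14,18]

Site scan:
  ZebIX (CCGGCTAT, off=7): no sites
  EstVI TCAGAC/1: at [71] ⇒ [72]
  GruX GCGCGGGA/7: at [40, 51, 83] ⇒ [5, 47, 58]
  UxaVI GTCAGT/5: at [12, 21] ⇒ [17, 26]
  OquIX ATTCTA/6: at [33] ⇒ [39]

All cut coordinates (distinct, sorted): [5, 17, 26, 39, 47, 58, 72]

Fragments:
  5→17: 12 bp
  17→26: 9 bp
  26→39: 13 bp
  39→47: 8 bp
  47→58: 11 bp
  58→72: 14 bp
  72→5 (wrap): 85-72+5 = 18 bp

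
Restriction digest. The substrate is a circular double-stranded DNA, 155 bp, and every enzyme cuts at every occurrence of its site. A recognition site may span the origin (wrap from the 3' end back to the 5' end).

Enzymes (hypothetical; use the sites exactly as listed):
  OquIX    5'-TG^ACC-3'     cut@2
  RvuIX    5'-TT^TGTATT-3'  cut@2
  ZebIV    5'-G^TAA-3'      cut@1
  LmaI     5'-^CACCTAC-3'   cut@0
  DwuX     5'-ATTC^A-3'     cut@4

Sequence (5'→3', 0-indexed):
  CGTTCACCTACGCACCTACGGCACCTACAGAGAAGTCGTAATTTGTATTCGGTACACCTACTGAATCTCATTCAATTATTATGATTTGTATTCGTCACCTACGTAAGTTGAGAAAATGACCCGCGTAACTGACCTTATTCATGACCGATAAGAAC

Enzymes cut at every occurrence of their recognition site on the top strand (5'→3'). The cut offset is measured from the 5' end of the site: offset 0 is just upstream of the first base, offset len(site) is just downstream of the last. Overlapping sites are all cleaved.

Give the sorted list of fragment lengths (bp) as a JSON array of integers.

Per-enzyme occurrences:
  OquIX (TGACC, off=2): starts [116, 129, 141] → cuts [118, 131, 143]
  RvuIX (TTTGTATT, off=2): starts [41, 84] → cuts [43, 86]
  ZebIV (GTAA, off=1): starts [37, 102, 124] → cuts [38, 103, 125]
  LmaI (CACCTAC, off=0): starts [4, 12, 21, 54, 95] → cuts [4, 12, 21, 54, 95]
  DwuX (ATTCA, off=4): starts [69, 136] → cuts [73, 140]

Pooled cuts: [4, 12, 21, 38, 43, 54, 73, 86, 95, 103, 118, 125, 131, 140, 143]

Fragments:
  4→12: 8 bp
  12→21: 9 bp
  21→38: 17 bp
  38→43: 5 bp
  43→54: 11 bp
  54→73: 19 bp
  73→86: 13 bp
  86→95: 9 bp
  95→103: 8 bp
  103→118: 15 bp
  118→125: 7 bp
  125→131: 6 bp
  131→140: 9 bp
  140→143: 3 bp
  143→4 (wrap): 155-143+4 = 16 bp

[3,5,6,7,8,8,9,9,9,11,13,15,16,17,19]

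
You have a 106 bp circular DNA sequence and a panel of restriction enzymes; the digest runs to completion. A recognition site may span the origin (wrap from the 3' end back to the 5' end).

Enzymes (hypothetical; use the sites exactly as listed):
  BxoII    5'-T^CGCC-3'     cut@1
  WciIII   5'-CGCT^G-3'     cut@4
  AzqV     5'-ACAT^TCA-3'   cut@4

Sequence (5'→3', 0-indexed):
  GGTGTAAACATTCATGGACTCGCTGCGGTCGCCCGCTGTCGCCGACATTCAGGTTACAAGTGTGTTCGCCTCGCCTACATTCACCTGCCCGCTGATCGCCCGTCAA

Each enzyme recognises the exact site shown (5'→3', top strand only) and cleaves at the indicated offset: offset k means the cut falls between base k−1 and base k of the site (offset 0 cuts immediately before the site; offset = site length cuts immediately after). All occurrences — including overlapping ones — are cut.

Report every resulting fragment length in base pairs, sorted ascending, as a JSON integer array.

[2,3,5,5,8,9,9,13,13,18,21]

Per-enzyme occurrences:
  BxoII TCGCC/1: at [28, 38, 65, 70, 95] ⇒ [29, 39, 66, 71, 96]
  WciIII CGCTG/4: at [20, 33, 89] ⇒ [24, 37, 93]
  AzqV ACATTCA/4: at [7, 44, 76] ⇒ [11, 48, 80]

All cut coordinates (distinct, sorted): [11, 24, 29, 37, 39, 48, 66, 71, 80, 93, 96]

Fragments:
  11→24: 13 bp
  24→29: 5 bp
  29→37: 8 bp
  37→39: 2 bp
  39→48: 9 bp
  48→66: 18 bp
  66→71: 5 bp
  71→80: 9 bp
  80→93: 13 bp
  93→96: 3 bp
  96→11 (wrap): 106-96+11 = 21 bp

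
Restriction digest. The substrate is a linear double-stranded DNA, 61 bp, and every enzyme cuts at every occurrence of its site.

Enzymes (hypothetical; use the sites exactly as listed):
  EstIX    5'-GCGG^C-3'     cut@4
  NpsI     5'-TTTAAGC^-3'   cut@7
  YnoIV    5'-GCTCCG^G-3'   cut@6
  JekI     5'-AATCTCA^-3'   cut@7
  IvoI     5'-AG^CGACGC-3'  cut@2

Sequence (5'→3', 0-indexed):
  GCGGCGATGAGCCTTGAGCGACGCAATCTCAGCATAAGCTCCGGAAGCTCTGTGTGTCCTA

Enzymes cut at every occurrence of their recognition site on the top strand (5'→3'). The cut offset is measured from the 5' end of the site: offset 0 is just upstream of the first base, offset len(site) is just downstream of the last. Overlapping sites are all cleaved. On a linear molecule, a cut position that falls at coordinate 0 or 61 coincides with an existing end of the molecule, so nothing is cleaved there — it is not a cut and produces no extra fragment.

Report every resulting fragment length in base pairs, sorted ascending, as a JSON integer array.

[4,12,13,14,18]

Site scan:
  EstIX (GCGGC, off=4): starts [0] → cuts [4]
  NpsI (TTTAAGC, off=7): no sites
  YnoIV (GCTCCGG, off=6): starts [37] → cuts [43]
  JekI (AATCTCA, off=7): starts [24] → cuts [31]
  IvoI (AGCGACGC, off=2): starts [16] → cuts [18]

Pooled cuts: [4, 18, 31, 43]

Fragment lengths:
  [0,4): 4 bp
  [4,18): 14 bp
  [18,31): 13 bp
  [31,43): 12 bp
  [43,61): 18 bp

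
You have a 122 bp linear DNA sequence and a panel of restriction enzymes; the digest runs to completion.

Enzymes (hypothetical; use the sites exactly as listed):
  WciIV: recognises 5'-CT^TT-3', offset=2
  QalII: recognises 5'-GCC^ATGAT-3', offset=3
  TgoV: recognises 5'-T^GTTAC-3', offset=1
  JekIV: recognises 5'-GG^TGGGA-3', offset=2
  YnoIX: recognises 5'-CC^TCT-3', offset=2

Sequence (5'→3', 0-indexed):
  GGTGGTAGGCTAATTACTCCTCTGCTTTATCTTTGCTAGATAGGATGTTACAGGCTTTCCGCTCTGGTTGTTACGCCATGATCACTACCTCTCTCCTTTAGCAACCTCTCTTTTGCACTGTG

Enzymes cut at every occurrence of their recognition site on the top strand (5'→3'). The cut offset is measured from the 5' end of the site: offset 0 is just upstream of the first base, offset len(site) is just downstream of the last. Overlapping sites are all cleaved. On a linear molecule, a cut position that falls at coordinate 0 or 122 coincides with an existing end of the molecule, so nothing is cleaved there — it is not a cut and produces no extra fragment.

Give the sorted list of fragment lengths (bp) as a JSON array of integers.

Scan for sites:
  WciIV (CTTT, off=2): starts [24, 30, 54, 95, 109] → cuts [26, 32, 56, 97, 111]
  QalII (GCCATGAT, off=3): starts [74] → cuts [77]
  TgoV (TGTTAC, off=1): starts [45, 68] → cuts [46, 69]
  JekIV (GGTGGGA, off=2): no sites
  YnoIX (CCTCT, off=2): starts [18, 87, 104] → cuts [20, 89, 106]

All cut coordinates (distinct, sorted): [20, 26, 32, 46, 56, 69, 77, 89, 97, 106, 111]

Fragments:
  [0,20): 20 bp
  [20,26): 6 bp
  [26,32): 6 bp
  [32,46): 14 bp
  [46,56): 10 bp
  [56,69): 13 bp
  [69,77): 8 bp
  [77,89): 12 bp
  [89,97): 8 bp
  [97,106): 9 bp
  [106,111): 5 bp
  [111,122): 11 bp

[5,6,6,8,8,9,10,11,12,13,14,20]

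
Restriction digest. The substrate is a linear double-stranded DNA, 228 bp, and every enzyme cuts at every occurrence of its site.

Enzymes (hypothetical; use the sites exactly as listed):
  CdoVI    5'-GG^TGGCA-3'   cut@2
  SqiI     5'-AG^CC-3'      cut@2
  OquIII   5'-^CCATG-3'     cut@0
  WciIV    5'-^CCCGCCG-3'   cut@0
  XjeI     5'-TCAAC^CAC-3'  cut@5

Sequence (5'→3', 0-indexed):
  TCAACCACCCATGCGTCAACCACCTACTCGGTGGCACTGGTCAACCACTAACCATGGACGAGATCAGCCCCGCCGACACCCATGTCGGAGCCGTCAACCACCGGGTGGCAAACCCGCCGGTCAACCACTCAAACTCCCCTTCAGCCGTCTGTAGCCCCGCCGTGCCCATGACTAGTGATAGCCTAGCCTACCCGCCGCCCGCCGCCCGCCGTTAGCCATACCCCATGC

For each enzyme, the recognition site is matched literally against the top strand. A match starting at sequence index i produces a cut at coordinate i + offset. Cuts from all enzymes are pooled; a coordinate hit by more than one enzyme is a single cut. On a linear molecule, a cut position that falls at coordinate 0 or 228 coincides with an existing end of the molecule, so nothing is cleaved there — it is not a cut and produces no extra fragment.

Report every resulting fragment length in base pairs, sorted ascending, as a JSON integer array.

Scan for sites:
  CdoVI GGTGGCA/2: at [29, 103] ⇒ [31, 105]
  SqiI AGCC/2: at [65, 88, 142, 152, 179, 184, 213] ⇒ [67, 90, 144, 154, 181, 186, 215]
  OquIII CCATG/0: at [8, 51, 79, 165, 222] ⇒ [8, 51, 79, 165, 222]
  WciIV CCCGCCG/0: at [68, 112, 155, 190, 197, 204] ⇒ [68, 112, 155, 190, 197, 204]
  XjeI TCAACCAC/5: at [0, 15, 40, 93, 120] ⇒ [5, 20, 45, 98, 125]

Pooled cuts: [5, 8, 20, 31, 45, 51, 67, 68, 79, 90, 98, 105, 112, 125, 144, 154, 155, 165, 181, 186, 190, 197, 204, 215, 222]

Fragments:
  [0,5): 5 bp
  [5,8): 3 bp
  [8,20): 12 bp
  [20,31): 11 bp
  [31,45): 14 bp
  [45,51): 6 bp
  [51,67): 16 bp
  [67,68): 1 bp
  [68,79): 11 bp
  [79,90): 11 bp
  [90,98): 8 bp
  [98,105): 7 bp
  [105,112): 7 bp
  [112,125): 13 bp
  [125,144): 19 bp
  [144,154): 10 bp
  [154,155): 1 bp
  [155,165): 10 bp
  [165,181): 16 bp
  [181,186): 5 bp
  [186,190): 4 bp
  [190,197): 7 bp
  [197,204): 7 bp
  [204,215): 11 bp
  [215,222): 7 bp
  [222,228): 6 bp

[1,1,3,4,5,5,6,6,7,7,7,7,7,8,10,10,11,11,11,11,12,13,14,16,16,19]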